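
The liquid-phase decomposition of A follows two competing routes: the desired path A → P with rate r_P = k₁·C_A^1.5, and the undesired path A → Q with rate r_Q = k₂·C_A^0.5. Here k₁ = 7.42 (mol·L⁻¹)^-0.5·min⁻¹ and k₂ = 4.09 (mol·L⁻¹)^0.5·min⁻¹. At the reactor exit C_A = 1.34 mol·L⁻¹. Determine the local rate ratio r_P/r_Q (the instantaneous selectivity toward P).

2.43

S_{P/Q} = r_P/r_Q = (k₁·C_A^1.5)/(k₂·C_A^0.5) = (k₁/k₂)·C_A.
= (7.42×1.340^1.5) / (4.09×1.340^0.5) = 11.51/4.735 = 2.43.
Since the desired path is higher order in A, keeping C_A high (PFR or concentrated feed) favours P.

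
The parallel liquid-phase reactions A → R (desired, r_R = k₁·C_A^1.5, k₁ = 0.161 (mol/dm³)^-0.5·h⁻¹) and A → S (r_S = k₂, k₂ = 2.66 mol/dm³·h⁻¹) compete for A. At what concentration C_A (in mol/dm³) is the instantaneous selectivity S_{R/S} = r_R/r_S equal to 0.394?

3.49 mol/dm³

S_{R/S} = (k₁/k₂)·C_A^1.5 ⇒ C_A = (S·k₂/k₁)^(1/1.5).
= (0.394×2.66/0.161)^(0.6667) = (6.510)^(0.6667) = 3.49 mol/dm³.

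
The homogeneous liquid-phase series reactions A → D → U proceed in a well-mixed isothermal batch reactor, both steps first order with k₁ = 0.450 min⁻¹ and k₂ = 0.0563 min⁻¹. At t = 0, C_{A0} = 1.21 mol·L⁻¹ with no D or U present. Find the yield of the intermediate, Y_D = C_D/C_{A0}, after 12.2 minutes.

0.570

The intermediate concentration in a first-order A→B→C sequence is C_D = k₁C_{A0}(e^(−k₁t) − e^(−k₂t))/(k₂−k₁).
e^(−k₁t) = e^(−0.450×12.2) = e^(−5.490) = 0.004128; e^(−k₂t) = e^(−0.6869) = 0.5032.
C_D = 0.450×1.21/(0.0563−0.450) × (0.004128−0.5032) = (-1.383)×(-0.4990) = 0.6902 mol·L⁻¹.
Y_D = C_D/C_{A0} = 0.6902/1.21 = 0.570.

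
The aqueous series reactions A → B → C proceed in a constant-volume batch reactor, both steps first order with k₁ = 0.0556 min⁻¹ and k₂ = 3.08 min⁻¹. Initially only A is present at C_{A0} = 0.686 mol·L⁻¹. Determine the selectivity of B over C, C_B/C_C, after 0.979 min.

0.453

For first-order series with pure A initially, C_B(t) = k₁C_{A0}/(k₂−k₁)·(e^(−k₁t) − e^(−k₂t)).
e^(−k₁t) = e^(−0.0556×0.979) = e^(−0.05443) = 0.9470; e^(−k₂t) = e^(−3.015) = 0.04903.
C_B = 0.0556×0.686/(3.08−0.0556) × (0.9470−0.04903) = 0.01261×0.8980 = 0.01132 mol·L⁻¹.
C_A = C_{A0}e^(−k₁t) = 0.6497 mol·L⁻¹, so C_C = C_{A0}−C_A−C_B = 0.02502 mol·L⁻¹; C_B/C_C = 0.453.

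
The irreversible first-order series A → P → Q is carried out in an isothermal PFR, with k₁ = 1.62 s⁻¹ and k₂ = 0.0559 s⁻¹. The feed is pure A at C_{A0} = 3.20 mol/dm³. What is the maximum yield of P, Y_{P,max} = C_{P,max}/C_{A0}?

At the optimum, C_{P,max}/C_{A0} = (k₁/k₂)^[k₂/(k₂−k₁)].
= (1.62/0.0559)^(0.0559/(0.0559−1.62)) = (28.98)^(-0.03574) = 0.8866.

0.887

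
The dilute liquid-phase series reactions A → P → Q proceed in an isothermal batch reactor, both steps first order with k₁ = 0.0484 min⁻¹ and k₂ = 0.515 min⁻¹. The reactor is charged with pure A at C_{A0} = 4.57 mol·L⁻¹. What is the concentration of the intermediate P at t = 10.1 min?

0.288 mol·L⁻¹

For first-order series with pure A initially, C_P(t) = k₁C_{A0}/(k₂−k₁)·(e^(−k₁t) − e^(−k₂t)).
e^(−k₁t) = e^(−0.0484×10.1) = e^(−0.4888) = 0.6133; e^(−k₂t) = e^(−5.202) = 0.005508.
C_P = 0.0484×4.57/(0.515−0.0484) × (0.6133−0.005508) = 0.4740×0.6078 = 0.2881 mol·L⁻¹.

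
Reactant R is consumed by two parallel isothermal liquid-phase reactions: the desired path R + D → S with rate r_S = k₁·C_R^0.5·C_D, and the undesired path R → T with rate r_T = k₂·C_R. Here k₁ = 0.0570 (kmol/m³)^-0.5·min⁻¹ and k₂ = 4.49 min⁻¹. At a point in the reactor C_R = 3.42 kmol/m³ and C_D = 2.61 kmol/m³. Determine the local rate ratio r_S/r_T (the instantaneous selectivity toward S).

0.0179

S_{S/T} = r_S/r_T = (k₁·C_R^0.5·C_D)/(k₂·C_R) = (k₁/k₂)·C_R^-0.5·C_D.
= (0.0570×3.420^0.5×2.610) / (4.49×3.420) = 0.2751/15.36 = 0.0179.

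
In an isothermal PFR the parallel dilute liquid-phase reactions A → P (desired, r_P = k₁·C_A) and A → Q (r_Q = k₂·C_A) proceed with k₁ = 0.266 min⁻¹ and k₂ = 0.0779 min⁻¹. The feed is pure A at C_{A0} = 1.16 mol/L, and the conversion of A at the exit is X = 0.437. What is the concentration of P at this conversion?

C_A = C_{A0}(1−X) = 0.6531 mol/L.
Both paths are first order in A, so the instantaneous fraction to P is constant: dC_P/d(−C_A) = k₁/(k₁+k₂) = 0.7735.
C_P = 0.7735·(C_{A0}−C_A) = 0.7735×0.5069 = 0.392 mol/L.

0.392 mol/L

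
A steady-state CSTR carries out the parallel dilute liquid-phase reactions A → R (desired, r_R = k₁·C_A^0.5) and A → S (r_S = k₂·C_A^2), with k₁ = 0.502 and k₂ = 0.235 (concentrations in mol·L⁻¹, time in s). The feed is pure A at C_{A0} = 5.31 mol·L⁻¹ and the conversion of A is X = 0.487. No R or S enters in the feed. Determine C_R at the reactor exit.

0.833 mol·L⁻¹

Exit C_A = C_{A0}(1−X) = 5.31×0.513 = 2.724 mol·L⁻¹.
In a CSTR the entire volume is at exit conditions, so r_R = 0.502×2.724^0.5 = 0.8285 and r_S = 0.235×2.724^2 = 1.744.
Fraction of consumed A going to R: r_R/(r_R+r_S) = 0.3221.
C_R = 0.3221·C_{A0}·X = 0.3221×5.31×0.487 = 0.833 mol·L⁻¹.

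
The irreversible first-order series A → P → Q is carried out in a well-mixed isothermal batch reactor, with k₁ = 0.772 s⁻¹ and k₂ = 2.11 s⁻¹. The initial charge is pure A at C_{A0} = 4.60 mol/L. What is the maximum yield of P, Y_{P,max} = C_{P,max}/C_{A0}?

Evaluating C_P at t_opt = ln(k₂/k₁)/(k₂−k₁) gives C_{P,max}/C_{A0} = (k₁/k₂)^[k₂/(k₂−k₁)].
= (0.772/2.11)^(2.11/(2.11−0.772)) = (0.3659)^(1.577) = 0.2048.

0.205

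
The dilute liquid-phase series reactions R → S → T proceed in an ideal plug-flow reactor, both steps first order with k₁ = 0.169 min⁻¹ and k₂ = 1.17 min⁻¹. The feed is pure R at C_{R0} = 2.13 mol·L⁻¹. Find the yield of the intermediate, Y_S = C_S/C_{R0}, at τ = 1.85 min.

0.104

For first-order series with pure R initially, C_S(τ) = k₁C_{R0}/(k₂−k₁)·(e^(−k₁τ) − e^(−k₂τ)).
e^(−k₁τ) = e^(−0.169×1.85) = e^(−0.3127) = 0.7315; e^(−k₂τ) = e^(−2.164) = 0.1148.
C_S = 0.169×2.13/(1.17−0.169) × (0.7315−0.1148) = 0.3596×0.6167 = 0.2218 mol·L⁻¹.
Y_S = C_S/C_{R0} = 0.2218/2.13 = 0.104.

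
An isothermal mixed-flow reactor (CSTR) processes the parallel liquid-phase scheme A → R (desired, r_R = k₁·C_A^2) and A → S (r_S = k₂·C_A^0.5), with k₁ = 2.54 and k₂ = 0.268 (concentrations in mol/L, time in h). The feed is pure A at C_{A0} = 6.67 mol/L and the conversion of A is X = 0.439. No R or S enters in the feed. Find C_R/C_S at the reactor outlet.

Exit C_A = C_{A0}(1−X) = 6.67×0.561 = 3.742 mol/L.
A CSTR operates uniformly at the exit composition, giving r_R = 35.56 and r_S = 0.5184 (each k·C_A^n at C_A = 3.742).
Overall selectivity = C_R/C_S = r_Rτ/(r_Sτ) = r_R/r_S = 68.6.

68.6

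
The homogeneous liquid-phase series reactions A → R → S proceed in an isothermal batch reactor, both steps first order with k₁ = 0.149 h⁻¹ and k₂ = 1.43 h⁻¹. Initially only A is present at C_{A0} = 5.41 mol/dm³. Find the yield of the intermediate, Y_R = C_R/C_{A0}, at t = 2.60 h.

The intermediate concentration in a first-order A→B→C sequence is C_R = k₁C_{A0}(e^(−k₁t) − e^(−k₂t))/(k₂−k₁).
e^(−k₁t) = e^(−0.149×2.60) = e^(−0.3874) = 0.6788; e^(−k₂t) = e^(−3.718) = 0.02428.
C_R = 0.149×5.41/(1.43−0.149) × (0.6788−0.02428) = 0.6293×0.6545 = 0.4119 mol/dm³.
Y_R = C_R/C_{A0} = 0.4119/5.41 = 0.0761.

0.0761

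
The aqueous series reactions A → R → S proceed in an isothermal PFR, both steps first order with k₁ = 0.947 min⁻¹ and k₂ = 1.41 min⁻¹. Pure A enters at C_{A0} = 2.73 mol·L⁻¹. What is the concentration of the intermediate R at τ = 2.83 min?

0.280 mol·L⁻¹

Solving the coupled first-order balances gives C_R(τ) = [k₁/(k₂−k₁)]·C_{A0}·(e^(−k₁τ) − e^(−k₂τ)).
e^(−k₁τ) = e^(−0.947×2.83) = e^(−2.680) = 0.06856; e^(−k₂τ) = e^(−3.990) = 0.01849.
C_R = 0.947×2.73/(1.41−0.947) × (0.06856−0.01849) = 5.584×0.05007 = 0.2796 mol·L⁻¹.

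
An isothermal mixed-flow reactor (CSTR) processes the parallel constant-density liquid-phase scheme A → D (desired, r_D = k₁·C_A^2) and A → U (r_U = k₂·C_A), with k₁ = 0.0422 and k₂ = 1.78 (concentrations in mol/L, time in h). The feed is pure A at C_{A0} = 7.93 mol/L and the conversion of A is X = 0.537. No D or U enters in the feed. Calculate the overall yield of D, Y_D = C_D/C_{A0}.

Exit C_A = C_{A0}(1−X) = 7.93×0.463 = 3.672 mol/L.
Rates in a CSTR are evaluated at the outlet concentration: r_D = 0.0422×3.672^2 = 0.5689, r_U = 1.78×3.672 = 6.535.
Fraction of consumed A going to D: r_D/(r_D+r_U) = 0.08008.
C_D = 0.08008·C_{A0}·X = 0.08008×7.93×0.537 = 0.341 mol/L; Y_D = C_D/C_{A0} = 0.0430.

0.0430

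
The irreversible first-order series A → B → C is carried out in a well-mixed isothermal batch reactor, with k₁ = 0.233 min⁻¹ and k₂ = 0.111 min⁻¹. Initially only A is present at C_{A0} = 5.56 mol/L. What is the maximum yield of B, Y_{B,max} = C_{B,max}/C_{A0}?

0.509

For a first-order series the maximum intermediate yield is C_{B,max}/C_{A0} = (k₁/k₂)^[k₂/(k₂−k₁)].
= (0.233/0.111)^(0.111/(0.111−0.233)) = (2.099)^(-0.9098) = 0.5093.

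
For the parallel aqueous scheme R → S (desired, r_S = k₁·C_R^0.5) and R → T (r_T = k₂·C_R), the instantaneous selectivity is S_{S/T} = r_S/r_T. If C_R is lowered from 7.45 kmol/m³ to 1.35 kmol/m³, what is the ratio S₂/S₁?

S_{S/T} = (k₁/k₂)·C_R^-0.5, so S₂/S₁ = (C_{R,2}/C_{R,1})^-0.5.
= (1.35/7.45)^(-0.5) = (0.1812)^(-0.5) = 2.35.
Selectivity toward S rises as C_R falls — low-concentration operation is favoured.

2.35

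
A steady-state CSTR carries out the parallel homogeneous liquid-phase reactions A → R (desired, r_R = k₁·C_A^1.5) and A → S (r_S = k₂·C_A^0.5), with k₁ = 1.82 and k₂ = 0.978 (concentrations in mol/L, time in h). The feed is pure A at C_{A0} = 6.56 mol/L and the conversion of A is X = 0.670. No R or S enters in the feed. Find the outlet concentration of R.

3.52 mol/L

Exit C_A = C_{A0}(1−X) = 6.56×0.330 = 2.165 mol/L.
A CSTR operates uniformly at the exit composition, giving r_R = 5.797 and r_S = 1.439 (each k·C_A^n at C_A = 2.165).
Fraction of consumed A going to R: r_R/(r_R+r_S) = 0.8011.
C_R = 0.8011·C_{A0}·X = 0.8011×6.56×0.670 = 3.52 mol/L.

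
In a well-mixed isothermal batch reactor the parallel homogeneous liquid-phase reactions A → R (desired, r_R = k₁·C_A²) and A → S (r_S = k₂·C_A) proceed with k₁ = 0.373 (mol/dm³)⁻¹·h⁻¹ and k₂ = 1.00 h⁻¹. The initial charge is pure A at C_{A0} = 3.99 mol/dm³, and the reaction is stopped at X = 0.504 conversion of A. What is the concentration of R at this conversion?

C_A = C_{A0}(1−X) = 1.979 mol/dm³.
Along a PFR/batch, dC_S/dC_A = −r_S/(r_R+r_S) = −k₂/(k₂+k₁·C_A).
Integrating from C_{A0} to C_A: C_S = (1.00/0.373)·ln[(1.00+0.373·3.99)/(1.00+0.373·1.98)] = 2.681·ln(2.488/1.738) = 0.9618 mol/dm³.
Then C_R = (C_{A0}−C_A) − C_S = 2.011 − 0.9618 = 1.049 mol/dm³.

1.05 mol/dm³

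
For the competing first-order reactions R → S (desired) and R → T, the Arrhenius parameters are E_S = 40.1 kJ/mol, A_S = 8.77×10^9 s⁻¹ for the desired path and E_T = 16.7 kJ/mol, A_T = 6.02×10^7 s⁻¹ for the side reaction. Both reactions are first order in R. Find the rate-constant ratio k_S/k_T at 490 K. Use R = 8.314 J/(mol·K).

0.466

k_S/k_T = (A_S/A_T)·exp[−(E_S−E_T)/(RT)] = (A_S/A_T)·exp[(E_T−E_S)/(RT)].
(E_T−E_S)/(RT) = (16.7−40.1)×10³/(8.314×490) = -23400/4074 = -5.744.
k_S/k_T = (8.77×10^9/6.02×10^7)·exp(-5.744) = 145.7 × 0.003202 = 0.466.
Since E_S > E_T, raising the temperature improves selectivity toward S.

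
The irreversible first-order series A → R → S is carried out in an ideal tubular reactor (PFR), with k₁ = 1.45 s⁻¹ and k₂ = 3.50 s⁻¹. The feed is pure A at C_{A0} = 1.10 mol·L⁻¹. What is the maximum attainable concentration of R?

0.244 mol·L⁻¹

Evaluating C_R at τ_opt = ln(k₂/k₁)/(k₂−k₁) gives C_{R,max}/C_{A0} = (k₁/k₂)^[k₂/(k₂−k₁)].
= (1.45/3.50)^(3.50/(3.50−1.45)) = (0.4143)^(1.707) = 0.2221.
C_{R,max} = 0.2221×1.10 = 0.244 mol·L⁻¹.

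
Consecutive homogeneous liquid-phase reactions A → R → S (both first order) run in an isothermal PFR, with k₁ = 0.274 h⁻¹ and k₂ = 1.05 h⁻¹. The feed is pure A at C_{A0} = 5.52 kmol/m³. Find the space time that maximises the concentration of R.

1.73 h

Setting dC_R/dτ = 0 gives τ_opt = ln(k₂/k₁)/(k₂−k₁).
= ln(1.05/0.274)/(1.05−0.274) = ln(3.832)/0.7760 = 1.343/0.7760 = 1.73 h.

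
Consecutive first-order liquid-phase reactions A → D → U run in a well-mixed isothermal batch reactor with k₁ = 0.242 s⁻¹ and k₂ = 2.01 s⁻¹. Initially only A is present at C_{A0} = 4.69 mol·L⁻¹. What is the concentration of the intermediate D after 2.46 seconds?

0.349 mol·L⁻¹

The intermediate concentration in a first-order A→B→C sequence is C_D = k₁C_{A0}(e^(−k₁t) − e^(−k₂t))/(k₂−k₁).
e^(−k₁t) = e^(−0.242×2.46) = e^(−0.5953) = 0.5514; e^(−k₂t) = e^(−4.945) = 0.007122.
C_D = 0.242×4.69/(2.01−0.242) × (0.5514−0.007122) = 0.6420×0.5443 = 0.3494 mol·L⁻¹.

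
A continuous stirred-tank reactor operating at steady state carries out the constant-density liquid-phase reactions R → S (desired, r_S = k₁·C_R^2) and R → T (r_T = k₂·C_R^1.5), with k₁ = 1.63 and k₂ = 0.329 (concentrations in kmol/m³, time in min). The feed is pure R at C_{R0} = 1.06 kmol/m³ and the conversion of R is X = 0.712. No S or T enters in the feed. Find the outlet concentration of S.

Exit C_R = C_{R0}(1−X) = 1.06×0.288 = 0.3053 kmol/m³.
A CSTR operates uniformly at the exit composition, giving r_S = 0.1519 and r_T = 0.05549 (each k·C_R^n at C_R = 0.3053).
Fraction of consumed R going to S: r_S/(r_S+r_T) = 0.7324.
C_S = 0.7324·C_{R0}·X = 0.7324×1.06×0.712 = 0.553 kmol/m³.

0.553 kmol/m³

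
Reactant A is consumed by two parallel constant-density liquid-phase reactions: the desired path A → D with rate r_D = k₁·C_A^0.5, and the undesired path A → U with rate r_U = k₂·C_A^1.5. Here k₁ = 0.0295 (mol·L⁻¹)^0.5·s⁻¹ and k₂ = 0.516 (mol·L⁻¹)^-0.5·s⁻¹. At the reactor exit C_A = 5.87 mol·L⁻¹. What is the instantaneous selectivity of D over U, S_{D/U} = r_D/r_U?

0.00974

S_{D/U} = r_D/r_U = (k₁·C_A^0.5)/(k₂·C_A^1.5) = (k₁/k₂)·C_A⁻¹.
= (0.0295×5.870^0.5) / (0.516×5.870^1.5) = 0.07147/7.338 = 0.00974.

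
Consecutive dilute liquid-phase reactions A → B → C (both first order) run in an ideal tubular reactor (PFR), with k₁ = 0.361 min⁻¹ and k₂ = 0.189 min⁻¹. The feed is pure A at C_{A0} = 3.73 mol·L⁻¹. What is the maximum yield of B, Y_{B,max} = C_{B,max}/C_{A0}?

0.491

Evaluating C_B at τ_opt = ln(k₂/k₁)/(k₂−k₁) gives C_{B,max}/C_{A0} = (k₁/k₂)^[k₂/(k₂−k₁)].
= (0.361/0.189)^(0.189/(0.189−0.361)) = (1.910)^(-1.099) = 0.4911.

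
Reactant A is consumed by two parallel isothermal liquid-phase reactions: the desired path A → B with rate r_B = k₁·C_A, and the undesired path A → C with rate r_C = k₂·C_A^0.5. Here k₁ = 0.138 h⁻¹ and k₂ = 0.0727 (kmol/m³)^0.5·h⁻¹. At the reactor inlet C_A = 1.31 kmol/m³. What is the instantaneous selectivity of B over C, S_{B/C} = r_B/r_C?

2.17

S_{B/C} = r_B/r_C = (k₁·C_A)/(k₂·C_A^0.5) = (k₁/k₂)·C_A^0.5.
= (0.138×1.310) / (0.0727×1.310^0.5) = 0.1808/0.08321 = 2.17.
Since the desired path is higher order in A, keeping C_A high (PFR or concentrated feed) favours B.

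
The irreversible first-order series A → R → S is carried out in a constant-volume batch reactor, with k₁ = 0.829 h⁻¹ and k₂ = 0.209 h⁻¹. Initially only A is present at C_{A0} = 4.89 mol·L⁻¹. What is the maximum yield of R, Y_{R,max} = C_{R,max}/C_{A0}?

At the optimum, C_{R,max}/C_{A0} = (k₁/k₂)^[k₂/(k₂−k₁)].
= (0.829/0.209)^(0.209/(0.209−0.829)) = (3.967)^(-0.3371) = 0.6285.

0.628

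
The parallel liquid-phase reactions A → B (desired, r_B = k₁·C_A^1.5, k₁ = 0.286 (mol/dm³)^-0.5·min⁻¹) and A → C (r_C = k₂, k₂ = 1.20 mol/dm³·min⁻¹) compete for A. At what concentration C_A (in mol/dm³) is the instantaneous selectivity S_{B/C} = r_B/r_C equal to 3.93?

S_{B/C} = (k₁/k₂)·C_A^1.5 ⇒ C_A = (S·k₂/k₁)^(1/1.5).
= (3.93×1.20/0.286)^(0.6667) = (16.49)^(0.6667) = 6.48 mol/dm³.

6.48 mol/dm³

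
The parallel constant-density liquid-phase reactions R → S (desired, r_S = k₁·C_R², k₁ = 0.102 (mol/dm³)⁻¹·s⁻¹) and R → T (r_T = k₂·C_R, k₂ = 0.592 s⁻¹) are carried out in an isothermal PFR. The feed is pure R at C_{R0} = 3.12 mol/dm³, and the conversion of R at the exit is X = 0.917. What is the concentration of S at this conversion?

0.618 mol/dm³

C_R = C_{R0}(1−X) = 0.2590 mol/dm³.
Along a PFR/batch, dC_T/dC_R = −r_T/(r_S+r_T) = −k₂/(k₂+k₁·C_R).
Integrating from C_{R0} to C_R: C_T = (0.592/0.102)·ln[(0.592+0.102·3.12)/(0.592+0.102·0.259)] = 5.804·ln(0.9102/0.6184) = 2.244 mol/dm³.
Then C_S = (C_{R0}−C_R) − C_T = 2.861 − 2.244 = 0.6175 mol/dm³.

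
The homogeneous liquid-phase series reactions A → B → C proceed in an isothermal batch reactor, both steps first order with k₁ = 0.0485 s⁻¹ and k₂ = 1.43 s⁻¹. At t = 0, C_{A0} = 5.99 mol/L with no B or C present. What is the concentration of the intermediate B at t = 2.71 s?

0.180 mol/L

For first-order series with pure A initially, C_B(t) = k₁C_{A0}/(k₂−k₁)·(e^(−k₁t) − e^(−k₂t)).
e^(−k₁t) = e^(−0.0485×2.71) = e^(−0.1314) = 0.8768; e^(−k₂t) = e^(−3.875) = 0.02075.
C_B = 0.0485×5.99/(1.43−0.0485) × (0.8768−0.02075) = 0.2103×0.8561 = 0.1800 mol/L.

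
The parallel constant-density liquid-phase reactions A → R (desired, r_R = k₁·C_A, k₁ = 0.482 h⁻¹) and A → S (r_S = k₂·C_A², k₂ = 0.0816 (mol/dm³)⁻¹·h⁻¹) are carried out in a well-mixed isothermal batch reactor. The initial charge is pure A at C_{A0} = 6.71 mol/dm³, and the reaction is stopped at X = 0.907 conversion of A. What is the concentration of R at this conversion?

3.89 mol/dm³

C_A = C_{A0}(1−X) = 0.6240 mol/dm³.
Along a PFR/batch, dC_R/dC_A = −r_R/(r_R+r_S) = −k₁/(k₁+k₂·C_A).
Integrating from C_{A0} to C_A: C_R = (0.482/0.0816)·ln[(0.482+0.0816·6.71)/(0.482+0.0816·0.624)] = 5.907·ln(1.030/0.5329) = 3.890 mol/dm³.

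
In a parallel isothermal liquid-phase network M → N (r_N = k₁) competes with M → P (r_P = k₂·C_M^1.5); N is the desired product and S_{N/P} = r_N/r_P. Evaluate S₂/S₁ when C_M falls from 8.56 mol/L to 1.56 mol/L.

12.9

S_{N/P} = (k₁/k₂)·C_M^-1.5, so S₂/S₁ = (C_{M,2}/C_{M,1})^-1.5.
= (1.56/8.56)^(-1.5) = (0.1822)^(-1.5) = 12.9.
Selectivity toward N rises as C_M falls — low-concentration operation is favoured.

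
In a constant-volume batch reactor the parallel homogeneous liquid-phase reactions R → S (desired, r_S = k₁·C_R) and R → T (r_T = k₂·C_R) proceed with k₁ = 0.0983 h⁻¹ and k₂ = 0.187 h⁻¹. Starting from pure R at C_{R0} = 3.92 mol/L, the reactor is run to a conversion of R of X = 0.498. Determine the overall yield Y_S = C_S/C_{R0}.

0.172

C_R = C_{R0}(1−X) = 1.968 mol/L.
Both paths are first order in R, so the instantaneous fraction to S is constant: dC_S/d(−C_R) = k₁/(k₁+k₂) = 0.3445.
C_S = 0.3445·(C_{R0}−C_R) = 0.3445×1.952 = 0.673 mol/L.
Y_S = C_S/C_{R0} = 0.6726/3.92 = 0.172.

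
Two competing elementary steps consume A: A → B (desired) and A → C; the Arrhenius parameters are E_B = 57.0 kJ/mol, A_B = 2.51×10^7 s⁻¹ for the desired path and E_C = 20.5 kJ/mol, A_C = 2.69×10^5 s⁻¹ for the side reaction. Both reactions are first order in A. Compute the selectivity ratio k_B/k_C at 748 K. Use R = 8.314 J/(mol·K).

With equal orders, S_{B/C} = k_B/k_C = (A_B/A_C)·exp[(E_C−E_B)/(RT)].
(E_C−E_B)/(RT) = (20.5−57.0)×10³/(8.314×748) = -36500/6219 = -5.869.
k_B/k_C = (2.51×10^7/2.69×10^5)·exp(-5.869) = 93.31 × 0.002825 = 0.264.
Since E_B > E_C, raising the temperature improves selectivity toward B.

0.264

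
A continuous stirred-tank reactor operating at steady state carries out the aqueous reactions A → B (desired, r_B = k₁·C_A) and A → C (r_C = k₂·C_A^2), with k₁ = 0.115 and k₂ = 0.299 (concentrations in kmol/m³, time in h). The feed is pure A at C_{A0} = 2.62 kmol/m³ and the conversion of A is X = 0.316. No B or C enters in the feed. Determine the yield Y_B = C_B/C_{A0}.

Exit C_A = C_{A0}(1−X) = 2.62×0.684 = 1.792 kmol/m³.
A CSTR operates uniformly at the exit composition, giving r_B = 0.2061 and r_C = 0.9603 (each k·C_A^n at C_A = 1.792).
Fraction of consumed A going to B: r_B/(r_B+r_C) = 0.1767.
C_B = 0.1767·C_{A0}·X = 0.1767×2.62×0.316 = 0.146 kmol/m³; Y_B = C_B/C_{A0} = 0.0558.

0.0558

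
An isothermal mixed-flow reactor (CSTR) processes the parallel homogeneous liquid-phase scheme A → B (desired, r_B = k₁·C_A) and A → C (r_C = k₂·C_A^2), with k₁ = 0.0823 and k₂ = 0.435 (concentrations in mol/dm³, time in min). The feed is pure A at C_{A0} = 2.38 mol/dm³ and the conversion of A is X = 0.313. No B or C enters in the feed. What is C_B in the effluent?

0.0773 mol/dm³

Exit C_A = C_{A0}(1−X) = 2.38×0.687 = 1.635 mol/dm³.
Rates in a CSTR are evaluated at the outlet concentration: r_B = 0.0823×1.635 = 0.1346, r_C = 0.435×1.635^2 = 1.163.
Fraction of consumed A going to B: r_B/(r_B+r_C) = 0.1037.
C_B = 0.1037·C_{A0}·X = 0.1037×2.38×0.313 = 0.0773 mol/dm³.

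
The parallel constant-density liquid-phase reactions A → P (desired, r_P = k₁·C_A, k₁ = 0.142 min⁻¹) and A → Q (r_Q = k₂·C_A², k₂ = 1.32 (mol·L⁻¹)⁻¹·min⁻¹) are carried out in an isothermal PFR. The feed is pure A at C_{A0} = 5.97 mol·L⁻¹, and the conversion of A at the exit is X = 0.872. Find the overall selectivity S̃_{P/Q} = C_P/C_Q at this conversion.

0.0418

C_A = C_{A0}(1−X) = 0.7642 mol·L⁻¹.
Along a PFR/batch, dC_P/dC_A = −r_P/(r_P+r_Q) = −k₁/(k₁+k₂·C_A).
Integrating from C_{A0} to C_A: C_P = (0.142/1.32)·ln[(0.142+1.32·5.97)/(0.142+1.32·0.764)] = 0.1076·ln(8.022/1.151) = 0.2089 mol·L⁻¹.
C_Q = (C_{A0}−C_A)−C_P = 4.997 mol·L⁻¹; S̃_{P/Q} = 0.2089/4.997 = 0.0418.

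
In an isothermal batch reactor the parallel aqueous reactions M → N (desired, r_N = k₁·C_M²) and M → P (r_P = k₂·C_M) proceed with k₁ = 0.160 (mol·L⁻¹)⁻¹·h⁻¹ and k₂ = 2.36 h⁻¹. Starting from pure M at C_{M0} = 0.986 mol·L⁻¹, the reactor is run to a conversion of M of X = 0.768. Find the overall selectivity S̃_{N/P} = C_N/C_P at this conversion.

C_M = C_{M0}(1−X) = 0.2288 mol·L⁻¹.
Along a PFR/batch, dC_P/dC_M = −r_P/(r_N+r_P) = −k₂/(k₂+k₁·C_M).
Integrating from C_{M0} to C_M: C_P = (2.36/0.160)·ln[(2.36+0.160·0.986)/(2.36+0.160·0.229)] = 14.75·ln(2.518/2.397) = 0.7274 mol·L⁻¹.
Then C_N = (C_{M0}−C_M) − C_P = 0.7572 − 0.7274 = 0.02980 mol·L⁻¹.
S̃_{N/P} = C_N/C_P = 0.02980/0.7274 = 0.0410.

0.0410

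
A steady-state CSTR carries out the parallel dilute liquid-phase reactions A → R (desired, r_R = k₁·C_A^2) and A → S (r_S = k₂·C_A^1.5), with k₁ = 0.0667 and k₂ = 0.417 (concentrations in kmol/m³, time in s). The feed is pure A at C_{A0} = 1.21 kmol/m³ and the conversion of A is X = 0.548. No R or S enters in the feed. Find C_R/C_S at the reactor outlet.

Exit C_A = C_{A0}(1−X) = 1.21×0.452 = 0.5469 kmol/m³.
Rates in a CSTR are evaluated at the outlet concentration: r_R = 0.0667×0.5469^2 = 0.01995, r_S = 0.417×0.5469^1.5 = 0.1687.
Overall selectivity = C_R/C_S = r_Rτ/(r_Sτ) = r_R/r_S = 0.118.

0.118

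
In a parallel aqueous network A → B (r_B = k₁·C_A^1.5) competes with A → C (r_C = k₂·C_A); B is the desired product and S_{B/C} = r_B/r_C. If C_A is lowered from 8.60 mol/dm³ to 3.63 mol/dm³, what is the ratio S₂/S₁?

0.650

S_{B/C} = (k₁/k₂)·C_A^0.5, so S₂/S₁ = (C_{A,2}/C_{A,1})^0.5.
= (3.63/8.60)^0.5 = (0.4221)^0.5 = 0.650.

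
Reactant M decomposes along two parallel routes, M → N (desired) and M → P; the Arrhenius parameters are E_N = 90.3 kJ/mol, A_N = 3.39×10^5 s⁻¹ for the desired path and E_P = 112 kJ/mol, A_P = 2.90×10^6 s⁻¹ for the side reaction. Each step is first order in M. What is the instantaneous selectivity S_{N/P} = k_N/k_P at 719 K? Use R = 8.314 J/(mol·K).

Since both paths have the same order in M, the concentration cancels and S_{N/P} = k_N/k_P = (A_N/A_P)·exp[(E_P−E_N)/(RT)].
(E_P−E_N)/(RT) = (112−90.3)×10³/(8.314×719) = 21700/5978 = 3.630.
k_N/k_P = (3.39×10^5/2.90×10^6)·exp(3.630) = 0.1169 × 37.72 = 4.41.
Since E_N < E_P, lowering the temperature improves selectivity toward N.

4.41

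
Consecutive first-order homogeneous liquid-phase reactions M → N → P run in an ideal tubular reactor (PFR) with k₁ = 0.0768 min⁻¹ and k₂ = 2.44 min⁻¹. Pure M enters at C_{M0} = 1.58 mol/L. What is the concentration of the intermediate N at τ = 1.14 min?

For first-order series with pure M initially, C_N(τ) = k₁C_{M0}/(k₂−k₁)·(e^(−k₁τ) − e^(−k₂τ)).
e^(−k₁τ) = e^(−0.0768×1.14) = e^(−0.08755) = 0.9162; e^(−k₂τ) = e^(−2.782) = 0.06194.
C_N = 0.0768×1.58/(2.44−0.0768) × (0.9162−0.06194) = 0.05135×0.8542 = 0.04386 mol/L.

0.0439 mol/L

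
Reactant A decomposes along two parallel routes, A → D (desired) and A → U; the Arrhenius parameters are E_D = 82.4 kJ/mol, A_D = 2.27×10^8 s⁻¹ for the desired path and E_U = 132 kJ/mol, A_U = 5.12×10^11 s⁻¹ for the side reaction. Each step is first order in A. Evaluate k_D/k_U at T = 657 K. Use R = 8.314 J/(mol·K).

k_D/k_U = (A_D/A_U)·exp[−(E_D−E_U)/(RT)] = (A_D/A_U)·exp[(E_U−E_D)/(RT)].
(E_U−E_D)/(RT) = (132−82.4)×10³/(8.314×657) = 49600/5462 = 9.080.
k_D/k_U = (2.27×10^8/5.12×10^11)·exp(9.080) = 4.434×10^-4 × 8782 = 3.89.
Since E_D < E_U, lowering the temperature improves selectivity toward D.

3.89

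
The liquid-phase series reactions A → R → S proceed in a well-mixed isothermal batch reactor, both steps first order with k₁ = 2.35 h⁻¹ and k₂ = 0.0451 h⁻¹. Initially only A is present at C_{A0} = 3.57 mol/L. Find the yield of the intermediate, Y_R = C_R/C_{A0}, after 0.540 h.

0.708

Solving the coupled first-order balances gives C_R(t) = [k₁/(k₂−k₁)]·C_{A0}·(e^(−k₁t) − e^(−k₂t)).
e^(−k₁t) = e^(−2.35×0.540) = e^(−1.269) = 0.2811; e^(−k₂t) = e^(−0.02435) = 0.9759.
C_R = 2.35×3.57/(0.0451−2.35) × (0.2811−0.9759) = (-3.640)×(-0.6948) = 2.529 mol/L.
Y_R = C_R/C_{A0} = 2.529/3.57 = 0.708.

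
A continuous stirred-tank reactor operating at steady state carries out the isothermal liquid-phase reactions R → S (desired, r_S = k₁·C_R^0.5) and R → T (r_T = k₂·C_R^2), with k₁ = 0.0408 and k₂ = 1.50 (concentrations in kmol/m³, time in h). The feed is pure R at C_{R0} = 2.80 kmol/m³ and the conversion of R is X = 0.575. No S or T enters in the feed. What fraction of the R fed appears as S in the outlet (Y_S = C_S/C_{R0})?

0.0118

Exit C_R = C_{R0}(1−X) = 2.80×0.425 = 1.190 kmol/m³.
Rates in a CSTR are evaluated at the outlet concentration: r_S = 0.0408×1.190^0.5 = 0.04451, r_T = 1.50×1.190^2 = 2.124.
Fraction of consumed R going to S: r_S/(r_S+r_T) = 0.02052.
C_S = 0.02052·C_{R0}·X = 0.02052×2.80×0.575 = 0.0330 kmol/m³; Y_S = C_S/C_{R0} = 0.0118.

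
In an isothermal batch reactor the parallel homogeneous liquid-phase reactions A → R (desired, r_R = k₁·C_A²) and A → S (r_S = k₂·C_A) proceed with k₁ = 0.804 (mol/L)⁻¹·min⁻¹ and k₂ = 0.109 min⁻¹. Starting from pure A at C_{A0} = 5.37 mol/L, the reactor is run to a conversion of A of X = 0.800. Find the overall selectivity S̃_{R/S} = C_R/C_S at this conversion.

C_A = C_{A0}(1−X) = 1.074 mol/L.
Along a PFR/batch, dC_S/dC_A = −r_S/(r_R+r_S) = −k₂/(k₂+k₁·C_A).
Integrating from C_{A0} to C_A: C_S = (0.109/0.804)·ln[(0.109+0.804·5.37)/(0.109+0.804·1.07)] = 0.1356·ln(4.426/0.9725) = 0.2055 mol/L.
Then C_R = (C_{A0}−C_A) − C_S = 4.296 − 0.2055 = 4.091 mol/L.
S̃_{R/S} = C_R/C_S = 4.091/0.2055 = 19.9.

19.9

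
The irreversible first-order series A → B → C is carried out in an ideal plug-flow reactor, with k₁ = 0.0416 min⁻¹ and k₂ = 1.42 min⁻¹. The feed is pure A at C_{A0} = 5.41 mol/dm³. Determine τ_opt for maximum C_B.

The intermediate peaks when r₁ = r₂, i.e. k₁e^(−k₁τ) = k₂e^(−k₂τ), giving τ_opt = ln(k₂/k₁)/(k₂−k₁).
= ln(1.42/0.0416)/(1.42−0.0416) = ln(34.13)/1.378 = 3.530/1.378 = 2.56 min.

2.56 min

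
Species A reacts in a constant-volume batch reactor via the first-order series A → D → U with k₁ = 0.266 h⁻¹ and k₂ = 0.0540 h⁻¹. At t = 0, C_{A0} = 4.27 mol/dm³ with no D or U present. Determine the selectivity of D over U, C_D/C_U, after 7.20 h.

Solving the coupled first-order balances gives C_D(t) = [k₁/(k₂−k₁)]·C_{A0}·(e^(−k₁t) − e^(−k₂t)).
e^(−k₁t) = e^(−0.266×7.20) = e^(−1.915) = 0.1473; e^(−k₂t) = e^(−0.3888) = 0.6779.
C_D = 0.266×4.27/(0.0540−0.266) × (0.1473−0.6779) = (-5.358)×(-0.5306) = 2.843 mol/dm³.
C_A = C_{A0}e^(−k₁t) = 0.6290 mol/dm³, so C_U = C_{A0}−C_A−C_D = 0.7984 mol/dm³; C_D/C_U = 3.56.

3.56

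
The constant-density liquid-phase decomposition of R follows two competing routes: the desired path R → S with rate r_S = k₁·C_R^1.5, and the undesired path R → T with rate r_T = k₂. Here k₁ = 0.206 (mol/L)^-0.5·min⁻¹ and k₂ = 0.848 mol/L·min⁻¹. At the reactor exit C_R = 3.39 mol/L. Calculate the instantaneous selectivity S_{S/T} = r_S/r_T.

S_{S/T} = r_S/r_T = (k₁·C_R^1.5)/(k₂) = (k₁/k₂)·C_R^1.5.
= (0.206×3.390^1.5) / (0.848) = 1.286/0.8480 = 1.52.

1.52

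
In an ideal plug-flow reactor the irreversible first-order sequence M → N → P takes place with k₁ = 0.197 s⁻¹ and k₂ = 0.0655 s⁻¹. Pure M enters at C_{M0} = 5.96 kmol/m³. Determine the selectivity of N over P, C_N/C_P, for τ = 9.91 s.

For first-order series with pure M initially, C_N(τ) = k₁C_{M0}/(k₂−k₁)·(e^(−k₁τ) − e^(−k₂τ)).
e^(−k₁τ) = e^(−0.197×9.91) = e^(−1.952) = 0.1420; e^(−k₂τ) = e^(−0.6491) = 0.5225.
C_N = 0.197×5.96/(0.0655−0.197) × (0.1420−0.5225) = (-8.929)×(-0.3806) = 3.398 kmol/m³.
C_M = C_{M0}e^(−k₁τ) = 0.8460 kmol/m³, so C_P = C_{M0}−C_M−C_N = 1.716 kmol/m³; C_N/C_P = 1.98.

1.98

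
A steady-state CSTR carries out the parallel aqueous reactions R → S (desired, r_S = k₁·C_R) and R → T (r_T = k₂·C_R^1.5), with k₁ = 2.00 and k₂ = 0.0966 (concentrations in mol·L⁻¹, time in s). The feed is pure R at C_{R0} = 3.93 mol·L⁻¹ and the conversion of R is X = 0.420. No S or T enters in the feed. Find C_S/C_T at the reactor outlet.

13.7

Exit C_R = C_{R0}(1−X) = 3.93×0.580 = 2.279 mol·L⁻¹.
In a CSTR the entire volume is at exit conditions, so r_S = 2.00×2.279 = 4.559 and r_T = 0.0966×2.279^1.5 = 0.3324.
Overall selectivity = C_S/C_T = r_Sτ/(r_Tτ) = r_S/r_T = 13.7.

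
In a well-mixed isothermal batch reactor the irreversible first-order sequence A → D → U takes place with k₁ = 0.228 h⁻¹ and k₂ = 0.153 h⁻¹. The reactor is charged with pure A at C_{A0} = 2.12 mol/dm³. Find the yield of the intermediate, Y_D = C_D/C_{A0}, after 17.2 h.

For first-order series with pure A initially, C_D(t) = k₁C_{A0}/(k₂−k₁)·(e^(−k₁t) − e^(−k₂t)).
e^(−k₁t) = e^(−0.228×17.2) = e^(−3.922) = 0.01981; e^(−k₂t) = e^(−2.632) = 0.07196.
C_D = 0.228×2.12/(0.153−0.228) × (0.01981−0.07196) = (-6.445)×(-0.05215) = 0.3361 mol/dm³.
Y_D = C_D/C_{A0} = 0.3361/2.12 = 0.159.

0.159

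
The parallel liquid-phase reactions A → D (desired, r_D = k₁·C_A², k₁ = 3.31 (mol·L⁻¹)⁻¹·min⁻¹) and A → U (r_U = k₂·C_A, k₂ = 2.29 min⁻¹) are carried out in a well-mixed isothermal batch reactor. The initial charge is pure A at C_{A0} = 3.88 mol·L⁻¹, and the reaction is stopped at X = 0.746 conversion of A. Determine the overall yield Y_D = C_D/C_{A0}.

C_A = C_{A0}(1−X) = 0.9855 mol·L⁻¹.
Along a PFR/batch, dC_U/dC_A = −r_U/(r_D+r_U) = −k₂/(k₂+k₁·C_A).
Integrating from C_{A0} to C_A: C_U = (2.29/3.31)·ln[(2.29+3.31·3.88)/(2.29+3.31·0.986)] = 0.6918·ln(15.13/5.552) = 0.6937 mol·L⁻¹.
Then C_D = (C_{A0}−C_A) − C_U = 2.894 − 0.6937 = 2.201 mol·L⁻¹.
Y_D = C_D/C_{A0} = 2.201/3.88 = 0.567.

0.567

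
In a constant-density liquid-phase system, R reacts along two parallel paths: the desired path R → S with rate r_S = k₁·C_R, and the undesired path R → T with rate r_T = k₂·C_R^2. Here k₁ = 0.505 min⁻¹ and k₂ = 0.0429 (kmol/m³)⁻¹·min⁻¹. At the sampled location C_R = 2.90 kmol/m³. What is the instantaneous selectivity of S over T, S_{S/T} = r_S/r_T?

4.06

S_{S/T} = r_S/r_T = (k₁·C_R)/(k₂·C_R^2) = (k₁/k₂)·C_R⁻¹.
= (0.505×2.900) / (0.0429×2.900^2) = 1.464/0.3608 = 4.06.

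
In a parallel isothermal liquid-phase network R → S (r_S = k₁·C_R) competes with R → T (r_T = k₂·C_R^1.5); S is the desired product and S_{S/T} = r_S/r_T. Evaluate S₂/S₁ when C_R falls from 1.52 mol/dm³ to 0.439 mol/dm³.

S_{S/T} = (k₁/k₂)·C_R^-0.5, so S₂/S₁ = (C_{R,2}/C_{R,1})^-0.5.
= (0.439/1.52)^(-0.5) = (0.2888)^(-0.5) = 1.86.

1.86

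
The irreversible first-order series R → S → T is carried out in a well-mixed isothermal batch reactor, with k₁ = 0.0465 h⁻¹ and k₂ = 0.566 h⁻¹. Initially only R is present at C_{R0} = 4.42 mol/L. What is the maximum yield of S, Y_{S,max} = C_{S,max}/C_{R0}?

0.0657

For a first-order series the maximum intermediate yield is C_{S,max}/C_{R0} = (k₁/k₂)^[k₂/(k₂−k₁)].
= (0.0465/0.566)^(0.566/(0.566−0.0465)) = (0.08216)^(1.090) = 0.06569.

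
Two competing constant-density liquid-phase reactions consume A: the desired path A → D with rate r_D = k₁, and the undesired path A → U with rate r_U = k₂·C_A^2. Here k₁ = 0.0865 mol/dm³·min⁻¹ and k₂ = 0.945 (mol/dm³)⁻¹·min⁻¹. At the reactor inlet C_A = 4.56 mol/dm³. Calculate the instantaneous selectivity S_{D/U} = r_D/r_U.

S_{D/U} = r_D/r_U = (k₁)/(k₂·C_A^2) = (k₁/k₂)·C_A^-2.
= (0.0865) / (0.945×4.560^2) = 0.08650/19.65 = 0.00440.
The undesired path is higher order in A, so low C_A (CSTR or dilute feed) favours D.

0.00440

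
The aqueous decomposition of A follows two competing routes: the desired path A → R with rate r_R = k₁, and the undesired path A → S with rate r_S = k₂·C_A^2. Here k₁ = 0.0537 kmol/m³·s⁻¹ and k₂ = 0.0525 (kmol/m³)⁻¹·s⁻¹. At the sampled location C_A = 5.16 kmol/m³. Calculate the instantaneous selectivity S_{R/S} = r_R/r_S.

S_{R/S} = r_R/r_S = (k₁)/(k₂·C_A^2) = (k₁/k₂)·C_A^-2.
= (0.0537) / (0.0525×5.160^2) = 0.05370/1.398 = 0.0384.

0.0384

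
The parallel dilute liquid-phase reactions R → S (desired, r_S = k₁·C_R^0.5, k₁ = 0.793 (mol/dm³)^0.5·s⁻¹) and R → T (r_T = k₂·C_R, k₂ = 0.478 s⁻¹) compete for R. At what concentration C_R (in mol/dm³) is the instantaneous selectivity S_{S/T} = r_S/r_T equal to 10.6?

S_{S/T} = (k₁/k₂)·C_R^-0.5 ⇒ C_R = (S·k₂/k₁)^(-2).
= (10.6×0.478/0.793)^(-2) = (6.389)^(-2) = 0.0245 mol/dm³.

0.0245 mol/dm³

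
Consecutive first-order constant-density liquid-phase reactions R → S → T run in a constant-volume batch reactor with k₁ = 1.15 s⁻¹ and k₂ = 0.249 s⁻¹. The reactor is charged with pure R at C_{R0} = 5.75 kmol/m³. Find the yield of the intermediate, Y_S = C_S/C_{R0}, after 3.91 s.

0.468

For first-order series with pure R initially, C_S(t) = k₁C_{R0}/(k₂−k₁)·(e^(−k₁t) − e^(−k₂t)).
e^(−k₁t) = e^(−1.15×3.91) = e^(−4.497) = 0.01115; e^(−k₂t) = e^(−0.9736) = 0.3777.
C_S = 1.15×5.75/(0.249−1.15) × (0.01115−0.3777) = (-7.339)×(-0.3666) = 2.690 kmol/m³.
Y_S = C_S/C_{R0} = 2.690/5.75 = 0.468.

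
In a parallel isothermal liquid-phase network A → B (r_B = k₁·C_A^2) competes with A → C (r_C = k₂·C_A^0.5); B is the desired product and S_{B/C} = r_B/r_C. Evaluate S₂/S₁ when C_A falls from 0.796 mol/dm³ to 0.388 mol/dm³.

S_{B/C} = (k₁/k₂)·C_A^1.5, so S₂/S₁ = (C_{A,2}/C_{A,1})^1.5.
= (0.388/0.796)^1.5 = (0.4874)^1.5 = 0.340.

0.340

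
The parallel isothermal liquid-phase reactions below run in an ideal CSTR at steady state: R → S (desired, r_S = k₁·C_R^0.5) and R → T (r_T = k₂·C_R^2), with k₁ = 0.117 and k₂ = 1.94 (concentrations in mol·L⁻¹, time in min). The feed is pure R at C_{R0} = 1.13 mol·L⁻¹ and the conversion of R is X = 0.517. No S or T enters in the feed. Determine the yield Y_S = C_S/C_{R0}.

Exit C_R = C_{R0}(1−X) = 1.13×0.483 = 0.5458 mol·L⁻¹.
Rates in a CSTR are evaluated at the outlet concentration: r_S = 0.117×0.5458^0.5 = 0.08644, r_T = 1.94×0.5458^2 = 0.5779.
Fraction of consumed R going to S: r_S/(r_S+r_T) = 0.1301.
C_S = 0.1301·C_{R0}·X = 0.1301×1.13×0.517 = 0.0760 mol·L⁻¹; Y_S = C_S/C_{R0} = 0.0673.

0.0673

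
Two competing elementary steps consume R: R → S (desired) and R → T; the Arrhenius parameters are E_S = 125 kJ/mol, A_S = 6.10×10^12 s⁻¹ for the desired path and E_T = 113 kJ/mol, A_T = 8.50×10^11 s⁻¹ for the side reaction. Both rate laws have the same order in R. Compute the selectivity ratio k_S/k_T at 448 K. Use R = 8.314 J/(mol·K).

0.286

With equal orders, S_{S/T} = k_S/k_T = (A_S/A_T)·exp[(E_T−E_S)/(RT)].
(E_T−E_S)/(RT) = (113−125)×10³/(8.314×448) = -12000/3725 = -3.222.
k_S/k_T = (6.10×10^12/8.50×10^11)·exp(-3.222) = 7.176 × 0.03988 = 0.286.
Since E_S > E_T, raising the temperature improves selectivity toward S.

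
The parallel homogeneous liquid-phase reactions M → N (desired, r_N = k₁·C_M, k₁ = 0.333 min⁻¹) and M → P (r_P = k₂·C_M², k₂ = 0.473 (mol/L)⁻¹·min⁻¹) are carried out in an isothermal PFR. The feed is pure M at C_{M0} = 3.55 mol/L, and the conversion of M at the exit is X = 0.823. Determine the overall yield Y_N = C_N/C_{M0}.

0.230

C_M = C_{M0}(1−X) = 0.6284 mol/L.
Along a PFR/batch, dC_N/dC_M = −r_N/(r_N+r_P) = −k₁/(k₁+k₂·C_M).
Integrating from C_{M0} to C_M: C_N = (0.333/0.473)·ln[(0.333+0.473·3.55)/(0.333+0.473·0.628)] = 0.7040·ln(2.012/0.6302) = 0.8173 mol/L.
Y_N = C_N/C_{M0} = 0.8173/3.55 = 0.230.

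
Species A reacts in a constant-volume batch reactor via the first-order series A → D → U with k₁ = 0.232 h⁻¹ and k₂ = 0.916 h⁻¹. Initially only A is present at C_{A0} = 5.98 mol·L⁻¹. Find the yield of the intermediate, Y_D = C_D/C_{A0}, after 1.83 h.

Solving the coupled first-order balances gives C_D(t) = [k₁/(k₂−k₁)]·C_{A0}·(e^(−k₁t) − e^(−k₂t)).
e^(−k₁t) = e^(−0.232×1.83) = e^(−0.4246) = 0.6541; e^(−k₂t) = e^(−1.676) = 0.1871.
C_D = 0.232×5.98/(0.916−0.232) × (0.6541−0.1871) = 2.028×0.4670 = 0.9472 mol·L⁻¹.
Y_D = C_D/C_{A0} = 0.9472/5.98 = 0.158.

0.158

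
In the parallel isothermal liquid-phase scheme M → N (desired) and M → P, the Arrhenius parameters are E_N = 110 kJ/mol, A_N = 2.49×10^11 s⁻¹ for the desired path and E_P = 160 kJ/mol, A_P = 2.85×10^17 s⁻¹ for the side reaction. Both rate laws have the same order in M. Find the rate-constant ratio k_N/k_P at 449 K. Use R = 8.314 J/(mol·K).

With equal orders, S_{N/P} = k_N/k_P = (A_N/A_P)·exp[(E_P−E_N)/(RT)].
(E_P−E_N)/(RT) = (160−110)×10³/(8.314×449) = 50000/3733 = 13.39.
k_N/k_P = (2.49×10^11/2.85×10^17)·exp(13.39) = 8.737×10^-7 × 6.561×10^5 = 0.573.

0.573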